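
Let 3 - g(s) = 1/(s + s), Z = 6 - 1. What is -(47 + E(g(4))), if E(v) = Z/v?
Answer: -1121/23 ≈ -48.739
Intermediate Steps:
Z = 5
g(s) = 3 - 1/(2*s) (g(s) = 3 - 1/(s + s) = 3 - 1/(2*s))
E(v) = 5/v
-(47 + E(g(4))) = -(47 + 5/(3 - ½/4)) = -(47 + 5/(3 - ½*¼)) = -(47 + 5/(3 - ⅛)) = -(47 + 5/(23/8)) = -(47 + 5*(8/23)) = -(47 + 40/23) = -1*1121/23 = -1121/23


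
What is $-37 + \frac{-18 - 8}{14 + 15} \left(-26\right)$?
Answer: $- \frac{397}{29} \approx -13.69$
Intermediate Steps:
$-37 + \frac{-18 - 8}{14 + 15} \left(-26\right) = -37 + - \frac{26}{29} \left(-26\right) = -37 + \left(-26\right) \frac{1}{29} \left(-26\right) = -37 - - \frac{676}{29} = -37 + \frac{676}{29} = - \frac{397}{29}$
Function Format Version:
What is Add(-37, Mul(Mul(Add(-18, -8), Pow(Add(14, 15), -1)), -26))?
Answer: Rational(-397, 29) ≈ -13.690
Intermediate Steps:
Add(-37, Mul(Mul(Add(-18, -8), Pow(Add(14, 15), -1)), -26)) = Add(-37, Mul(Mul(-26, Pow(29, -1)), -26)) = Add(-37, Mul(Mul(-26, Rational(1, 29)), -26)) = Add(-37, Mul(Rational(-26, 29), -26)) = Add(-37, Rational(676, 29)) = Rational(-397, 29)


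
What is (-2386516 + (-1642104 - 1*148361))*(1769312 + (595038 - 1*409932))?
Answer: -8163566852058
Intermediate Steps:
(-2386516 + (-1642104 - 1*148361))*(1769312 + (595038 - 1*409932)) = (-2386516 + (-1642104 - 148361))*(1769312 + (595038 - 409932)) = (-2386516 - 1790465)*(1769312 + 185106) = -4176981*1954418 = -8163566852058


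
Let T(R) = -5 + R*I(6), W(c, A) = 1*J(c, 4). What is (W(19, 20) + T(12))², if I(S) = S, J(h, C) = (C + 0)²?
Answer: 6889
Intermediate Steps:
J(h, C) = C²
W(c, A) = 16 (W(c, A) = 1*4² = 1*16 = 16)
T(R) = -5 + 6*R (T(R) = -5 + R*6 = -5 + 6*R)
(W(19, 20) + T(12))² = (16 + (-5 + 6*12))² = (16 + (-5 + 72))² = (16 + 67)² = 83² = 6889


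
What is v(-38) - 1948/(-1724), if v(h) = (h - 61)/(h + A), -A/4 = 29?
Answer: 10697/6034 ≈ 1.7728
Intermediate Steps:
A = -116 (A = -4*29 = -116)
v(h) = (-61 + h)/(-116 + h) (v(h) = (h - 61)/(h - 116) = (-61 + h)/(-116 + h))
v(-38) - 1948/(-1724) = (-61 - 38)/(-116 - 38) - 1948/(-1724) = -99/(-154) - 1948*(-1/1724) = -1/154*(-99) + 487/431 = 9/14 + 487/431 = 10697/6034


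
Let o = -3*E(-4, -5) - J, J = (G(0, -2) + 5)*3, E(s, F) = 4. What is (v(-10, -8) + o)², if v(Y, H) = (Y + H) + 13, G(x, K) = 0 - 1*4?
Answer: 400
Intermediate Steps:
G(x, K) = -4 (G(x, K) = 0 - 4 = -4)
v(Y, H) = 13 + H + Y (v(Y, H) = (H + Y) + 13 = 13 + H + Y)
J = 3 (J = (-4 + 5)*3 = 1*3 = 3)
o = -15 (o = -3*4 - 1*3 = -12 - 3 = -15)
(v(-10, -8) + o)² = ((13 - 8 - 10) - 15)² = (-5 - 15)² = (-20)² = 400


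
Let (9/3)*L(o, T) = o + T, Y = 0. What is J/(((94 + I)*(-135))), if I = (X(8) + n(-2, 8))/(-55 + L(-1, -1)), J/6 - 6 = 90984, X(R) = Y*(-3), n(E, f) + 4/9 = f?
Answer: -1013022/23513 ≈ -43.083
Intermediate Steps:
n(E, f) = -4/9 + f
X(R) = 0 (X(R) = 0*(-3) = 0)
J = 545940 (J = 36 + 6*90984 = 36 + 545904 = 545940)
L(o, T) = T/3 + o/3 (L(o, T) = (o + T)/3 = (T + o)/3 = T/3 + o/3)
I = -68/501 (I = (0 + (-4/9 + 8))/(-55 + ((⅓)*(-1) + (⅓)*(-1))) = (0 + 68/9)/(-55 + (-⅓ - ⅓)) = 68/(9*(-55 - ⅔)) = 68/(9*(-167/3)) = (68/9)*(-3/167) = -68/501 ≈ -0.13573)
J/(((94 + I)*(-135))) = 545940/(((94 - 68/501)*(-135))) = 545940/(((47026/501)*(-135))) = 545940/(-2116170/167) = 545940*(-167/2116170) = -1013022/23513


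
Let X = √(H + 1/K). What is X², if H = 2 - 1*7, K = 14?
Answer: -69/14 ≈ -4.9286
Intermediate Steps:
H = -5 (H = 2 - 7 = -5)
X = I*√966/14 (X = √(-5 + 1/14) = √(-69/14) = I*√966/14 ≈ 2.22*I)
X² = (I*√966/14)² = -69/14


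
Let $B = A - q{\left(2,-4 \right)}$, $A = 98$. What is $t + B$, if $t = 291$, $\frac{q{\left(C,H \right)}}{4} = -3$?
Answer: $401$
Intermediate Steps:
$q{\left(C,H \right)} = -12$ ($q{\left(C,H \right)} = 4 \left(-3\right) = -12$)
$B = 110$ ($B = 98 - -12 = 98 + 12 = 110$)
$t + B = 291 + 110 = 401$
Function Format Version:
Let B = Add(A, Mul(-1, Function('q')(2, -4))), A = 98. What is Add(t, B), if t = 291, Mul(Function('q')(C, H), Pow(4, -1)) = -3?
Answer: 401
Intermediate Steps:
Function('q')(C, H) = -12 (Function('q')(C, H) = Mul(4, -3) = -12)
B = 110 (B = Add(98, Mul(-1, -12)) = Add(98, 12) = 110)
Add(t, B) = Add(291, 110) = 401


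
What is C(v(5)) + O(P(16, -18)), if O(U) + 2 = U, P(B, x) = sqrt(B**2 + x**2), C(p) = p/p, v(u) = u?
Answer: -1 + 2*sqrt(145) ≈ 23.083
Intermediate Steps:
C(p) = 1
O(U) = -2 + U
C(v(5)) + O(P(16, -18)) = 1 + (-2 + sqrt(16**2 + (-18)**2)) = 1 + (-2 + sqrt(256 + 324)) = 1 + (-2 + sqrt(580)) = 1 + (-2 + 2*sqrt(145)) = -1 + 2*sqrt(145)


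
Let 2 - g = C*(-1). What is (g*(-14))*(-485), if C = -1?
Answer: 6790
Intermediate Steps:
g = 1 (g = 2 - (-1)*(-1) = 2 - 1*1 = 2 - 1 = 1)
(g*(-14))*(-485) = (1*(-14))*(-485) = -14*(-485) = 6790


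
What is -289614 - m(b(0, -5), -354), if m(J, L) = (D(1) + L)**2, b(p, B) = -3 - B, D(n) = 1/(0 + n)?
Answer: -414223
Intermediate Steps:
D(n) = 1/n
m(J, L) = (1 + L)**2 (m(J, L) = (1/1 + L)**2 = (1 + L)**2)
-289614 - m(b(0, -5), -354) = -289614 - (1 - 354)**2 = -289614 - 1*(-353)**2 = -289614 - 1*124609 = -289614 - 124609 = -414223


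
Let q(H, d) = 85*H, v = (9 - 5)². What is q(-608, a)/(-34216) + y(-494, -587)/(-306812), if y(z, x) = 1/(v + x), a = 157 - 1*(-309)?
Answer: 1131725156197/749286141604 ≈ 1.5104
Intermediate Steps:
v = 16 (v = 4² = 16)
a = 466 (a = 157 + 309 = 466)
y(z, x) = 1/(16 + x)
q(-608, a)/(-34216) + y(-494, -587)/(-306812) = (85*(-608))/(-34216) + 1/((16 - 587)*(-306812)) = -51680*(-1/34216) - 1/306812/(-571) = 6460/4277 - 1/571*(-1/306812) = 6460/4277 + 1/175189652 = 1131725156197/749286141604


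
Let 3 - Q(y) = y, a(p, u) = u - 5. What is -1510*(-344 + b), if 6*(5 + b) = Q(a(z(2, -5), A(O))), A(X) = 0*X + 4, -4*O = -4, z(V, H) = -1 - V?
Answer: 1577950/3 ≈ 5.2598e+5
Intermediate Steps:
O = 1 (O = -¼*(-4) = 1)
A(X) = 4 (A(X) = 0 + 4 = 4)
a(p, u) = -5 + u
Q(y) = 3 - y
b = -13/3 (b = -5 + (3 - (-5 + 4))/6 = -5 + (3 - 1*(-1))/6 = -5 + (3 + 1)/6 = -5 + (⅙)*4 = -5 + ⅔ = -13/3 ≈ -4.3333)
-1510*(-344 + b) = -1510*(-344 - 13/3) = -1510*(-1045/3) = 1577950/3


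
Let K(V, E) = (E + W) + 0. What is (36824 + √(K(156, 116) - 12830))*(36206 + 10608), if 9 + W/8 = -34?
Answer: 1723878736 + 46814*I*√13058 ≈ 1.7239e+9 + 5.3495e+6*I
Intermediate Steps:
W = -344 (W = -72 + 8*(-34) = -72 - 272 = -344)
K(V, E) = -344 + E (K(V, E) = (E - 344) + 0 = (-344 + E) + 0 = -344 + E)
(36824 + √(K(156, 116) - 12830))*(36206 + 10608) = (36824 + √((-344 + 116) - 12830))*(36206 + 10608) = (36824 + √(-228 - 12830))*46814 = (36824 + √(-13058))*46814 = (36824 + I*√13058)*46814 = 1723878736 + 46814*I*√13058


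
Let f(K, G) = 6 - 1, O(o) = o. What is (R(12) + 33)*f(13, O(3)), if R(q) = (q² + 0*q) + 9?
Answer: 930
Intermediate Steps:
R(q) = 9 + q² (R(q) = (q² + 0) + 9 = q² + 9 = 9 + q²)
f(K, G) = 5
(R(12) + 33)*f(13, O(3)) = ((9 + 12²) + 33)*5 = ((9 + 144) + 33)*5 = (153 + 33)*5 = 186*5 = 930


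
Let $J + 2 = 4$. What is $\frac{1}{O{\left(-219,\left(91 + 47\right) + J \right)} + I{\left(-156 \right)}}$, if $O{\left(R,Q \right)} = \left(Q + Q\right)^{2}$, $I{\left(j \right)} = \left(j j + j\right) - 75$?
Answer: $\frac{1}{102505} \approx 9.7556 \cdot 10^{-6}$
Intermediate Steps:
$J = 2$ ($J = -2 + 4 = 2$)
$I{\left(j \right)} = -75 + j + j^{2}$ ($I{\left(j \right)} = \left(j^{2} + j\right) - 75 = \left(j + j^{2}\right) - 75 = -75 + j + j^{2}$)
$O{\left(R,Q \right)} = 4 Q^{2}$ ($O{\left(R,Q \right)} = \left(2 Q\right)^{2} = 4 Q^{2}$)
$\frac{1}{O{\left(-219,\left(91 + 47\right) + J \right)} + I{\left(-156 \right)}} = \frac{1}{4 \left(\left(91 + 47\right) + 2\right)^{2} - \left(231 - 24336\right)} = \frac{1}{4 \left(138 + 2\right)^{2} - -24105} = \frac{1}{4 \cdot 140^{2} + 24105} = \frac{1}{4 \cdot 19600 + 24105} = \frac{1}{78400 + 24105} = \frac{1}{102505}$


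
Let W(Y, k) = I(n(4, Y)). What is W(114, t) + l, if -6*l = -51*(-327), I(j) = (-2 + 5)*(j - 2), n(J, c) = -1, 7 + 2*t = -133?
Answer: -5577/2 ≈ -2788.5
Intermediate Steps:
t = -70 (t = -7/2 + (½)*(-133) = -7/2 - 133/2 = -70)
I(j) = -6 + 3*j (I(j) = 3*(-2 + j) = -6 + 3*j)
W(Y, k) = -9 (W(Y, k) = -6 + 3*(-1) = -6 - 3 = -9)
l = -5559/2 (l = -(-17)*(-327)/2 = -⅙*16677 = -5559/2 ≈ -2779.5)
W(114, t) + l = -9 - 5559/2 = -5577/2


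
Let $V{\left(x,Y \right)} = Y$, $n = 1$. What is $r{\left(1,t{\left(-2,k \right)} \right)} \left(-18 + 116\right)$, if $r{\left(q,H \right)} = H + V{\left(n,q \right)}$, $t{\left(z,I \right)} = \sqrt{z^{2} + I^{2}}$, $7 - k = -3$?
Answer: $98 + 196 \sqrt{26} \approx 1097.4$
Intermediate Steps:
$k = 10$ ($k = 7 - -3 = 7 + 3 = 10$)
$t{\left(z,I \right)} = \sqrt{I^{2} + z^{2}}$
$r{\left(q,H \right)} = H + q$
$r{\left(1,t{\left(-2,k \right)} \right)} \left(-18 + 116\right) = \left(\sqrt{10^{2} + \left(-2\right)^{2}} + 1\right) \left(-18 + 116\right) = \left(\sqrt{100 + 4} + 1\right) 98 = \left(\sqrt{104} + 1\right) 98 = \left(2 \sqrt{26} + 1\right) 98 = \left(1 + 2 \sqrt{26}\right) 98 = 98 + 196 \sqrt{26}$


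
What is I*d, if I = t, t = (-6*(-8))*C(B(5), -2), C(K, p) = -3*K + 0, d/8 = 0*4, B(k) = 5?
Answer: 0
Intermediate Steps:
d = 0 (d = 8*(0*4) = 8*0 = 0)
C(K, p) = -3*K
t = -720 (t = (-6*(-8))*(-3*5) = 48*(-15) = -720)
I = -720
I*d = -720*0 = 0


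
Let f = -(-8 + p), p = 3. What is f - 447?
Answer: -442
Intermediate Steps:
f = 5 (f = -(-8 + 3) = -1*(-5) = 5)
f - 447 = 5 - 447 = -442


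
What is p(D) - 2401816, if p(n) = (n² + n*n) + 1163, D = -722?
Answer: -1358085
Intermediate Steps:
p(n) = 1163 + 2*n² (p(n) = (n² + n²) + 1163 = 2*n² + 1163 = 1163 + 2*n²)
p(D) - 2401816 = (1163 + 2*(-722)²) - 2401816 = (1163 + 2*521284) - 2401816 = (1163 + 1042568) - 2401816 = 1043731 - 2401816 = -1358085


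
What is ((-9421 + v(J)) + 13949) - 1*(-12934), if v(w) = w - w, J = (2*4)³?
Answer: 17462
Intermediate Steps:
J = 512 (J = 8³ = 512)
v(w) = 0
((-9421 + v(J)) + 13949) - 1*(-12934) = ((-9421 + 0) + 13949) - 1*(-12934) = (-9421 + 13949) + 12934 = 4528 + 12934 = 17462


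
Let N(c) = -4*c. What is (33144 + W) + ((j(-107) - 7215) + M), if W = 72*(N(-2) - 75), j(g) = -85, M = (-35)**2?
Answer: 22245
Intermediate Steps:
M = 1225
W = -4824 (W = 72*(-4*(-2) - 75) = 72*(8 - 75) = 72*(-67) = -4824)
(33144 + W) + ((j(-107) - 7215) + M) = (33144 - 4824) + ((-85 - 7215) + 1225) = 28320 + (-7300 + 1225) = 28320 - 6075 = 22245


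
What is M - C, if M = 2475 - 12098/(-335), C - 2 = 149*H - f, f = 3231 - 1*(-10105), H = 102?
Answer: 216783/335 ≈ 647.11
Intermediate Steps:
f = 13336 (f = 3231 + 10105 = 13336)
C = 1864 (C = 2 + (149*102 - 1*13336) = 2 + (15198 - 13336) = 2 + 1862 = 1864)
M = 841223/335 (M = 2475 - 12098*(-1)/335 = 2475 - 1*(-12098/335) = 2475 + 12098/335 = 841223/335 ≈ 2511.1)
M - C = 841223/335 - 1*1864 = 841223/335 - 1864 = 216783/335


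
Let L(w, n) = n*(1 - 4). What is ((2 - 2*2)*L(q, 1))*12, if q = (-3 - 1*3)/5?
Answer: 72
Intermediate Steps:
q = -6/5 (q = (-3 - 3)*(⅕) = -6*⅕ = -6/5 ≈ -1.2000)
L(w, n) = -3*n (L(w, n) = n*(-3) = -3*n)
((2 - 2*2)*L(q, 1))*12 = ((2 - 2*2)*(-3*1))*12 = ((2 - 4)*(-3))*12 = -2*(-3)*12 = 6*12 = 72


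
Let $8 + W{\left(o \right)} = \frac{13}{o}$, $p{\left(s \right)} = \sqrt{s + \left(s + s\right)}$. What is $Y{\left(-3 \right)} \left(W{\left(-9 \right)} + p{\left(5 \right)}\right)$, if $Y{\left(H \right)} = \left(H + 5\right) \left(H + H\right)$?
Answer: $\frac{340}{3} - 12 \sqrt{15} \approx 66.858$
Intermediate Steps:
$p{\left(s \right)} = \sqrt{3} \sqrt{s}$ ($p{\left(s \right)} = \sqrt{s + 2 s} = \sqrt{3 s} = \sqrt{3} \sqrt{s}$)
$Y{\left(H \right)} = 2 H \left(5 + H\right)$ ($Y{\left(H \right)} = \left(5 + H\right) 2 H = 2 H \left(5 + H\right)$)
$W{\left(o \right)} = -8 + \frac{13}{o}$
$Y{\left(-3 \right)} \left(W{\left(-9 \right)} + p{\left(5 \right)}\right) = 2 \left(-3\right) \left(5 - 3\right) \left(\left(-8 + \frac{13}{-9}\right) + \sqrt{3} \sqrt{5}\right) = 2 \left(-3\right) 2 \left(\left(-8 + 13 \left(- \frac{1}{9}\right)\right) + \sqrt{15}\right) = - 12 \left(\left(-8 - \frac{13}{9}\right) + \sqrt{15}\right) = - 12 \left(- \frac{85}{9} + \sqrt{15}\right) = \frac{340}{3} - 12 \sqrt{15}$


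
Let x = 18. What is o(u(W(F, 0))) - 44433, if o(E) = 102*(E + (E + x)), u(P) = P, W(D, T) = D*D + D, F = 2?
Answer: -41373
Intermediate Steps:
W(D, T) = D + D² (W(D, T) = D² + D = D + D²)
o(E) = 1836 + 204*E (o(E) = 102*(E + (E + 18)) = 102*(E + (18 + E)) = 102*(18 + 2*E) = 1836 + 204*E)
o(u(W(F, 0))) - 44433 = (1836 + 204*(2*(1 + 2))) - 44433 = (1836 + 204*(2*3)) - 44433 = (1836 + 204*6) - 44433 = (1836 + 1224) - 44433 = 3060 - 44433 = -41373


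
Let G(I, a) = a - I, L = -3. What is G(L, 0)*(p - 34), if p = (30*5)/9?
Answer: -52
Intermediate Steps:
p = 50/3 (p = 150*(1/9) = 50/3 ≈ 16.667)
G(L, 0)*(p - 34) = (0 - 1*(-3))*(50/3 - 34) = (0 + 3)*(-52/3) = 3*(-52/3) = -52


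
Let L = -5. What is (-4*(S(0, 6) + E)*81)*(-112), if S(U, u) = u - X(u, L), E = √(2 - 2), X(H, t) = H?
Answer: 0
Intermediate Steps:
E = 0 (E = √0 = 0)
S(U, u) = 0 (S(U, u) = u - u = 0)
(-4*(S(0, 6) + E)*81)*(-112) = (-4*(0 + 0)*81)*(-112) = (-4*0*81)*(-112) = (0*81)*(-112) = 0*(-112) = 0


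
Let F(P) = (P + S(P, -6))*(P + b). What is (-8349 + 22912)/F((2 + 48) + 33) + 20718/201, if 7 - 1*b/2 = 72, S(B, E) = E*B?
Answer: 135677251/1306835 ≈ 103.82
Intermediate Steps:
S(B, E) = B*E
b = -130 (b = 14 - 2*72 = 14 - 144 = -130)
F(P) = -5*P*(-130 + P) (F(P) = (P + P*(-6))*(P - 130) = (P - 6*P)*(-130 + P) = (-5*P)*(-130 + P) = -5*P*(-130 + P))
(-8349 + 22912)/F((2 + 48) + 33) + 20718/201 = (-8349 + 22912)/((5*((2 + 48) + 33)*(130 - ((2 + 48) + 33)))) + 20718/201 = 14563/((5*(50 + 33)*(130 - (50 + 33)))) + 20718*(1/201) = 14563/((5*83*(130 - 1*83))) + 6906/67 = 14563/((5*83*(130 - 83))) + 6906/67 = 14563/((5*83*47)) + 6906/67 = 14563/19505 + 6906/67 = 135677251/1306835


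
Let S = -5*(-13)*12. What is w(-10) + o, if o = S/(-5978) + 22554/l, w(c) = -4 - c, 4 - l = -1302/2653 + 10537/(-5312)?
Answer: 15105509946584/4328917887 ≈ 3489.4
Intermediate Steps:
S = 780 (S = 65*12 = 780)
l = 13034547/2013248 (l = 4 - (-1302/2653 + 10537/(-5312)) = 4 - (-1302*1/2653 + 10537*(-1/5312)) = 4 - (-186/379 - 10537/5312) = 4 - 1*(-4981555/2013248) = 4 + 4981555/2013248 = 13034547/2013248 ≈ 6.4744)
o = 15079536439262/4328917887 (o = 780/(-5978) + 22554/(13034547/2013248) = 780*(-1/5978) + 22554*(2013248/13034547) = -390/2989 + 5045199488/1448283 = 15079536439262/4328917887 ≈ 3483.4)
w(-10) + o = (-4 - 1*(-10)) + 15079536439262/4328917887 = (-4 + 10) + 15079536439262/4328917887 = 6 + 15079536439262/4328917887 = 15105509946584/4328917887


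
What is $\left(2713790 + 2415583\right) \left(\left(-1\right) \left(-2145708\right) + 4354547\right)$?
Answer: $33342232490115$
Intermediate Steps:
$\left(2713790 + 2415583\right) \left(\left(-1\right) \left(-2145708\right) + 4354547\right) = 5129373 \left(2145708 + 4354547\right) = 5129373 \cdot 6500255 = 33342232490115$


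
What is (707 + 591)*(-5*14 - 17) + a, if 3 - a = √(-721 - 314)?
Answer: -112923 - 3*I*√115 ≈ -1.1292e+5 - 32.171*I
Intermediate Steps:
a = 3 - 3*I*√115 (a = 3 - √(-721 - 314) = 3 - √(-1035) = 3 - 3*I*√115 ≈ 3.0 - 32.171*I)
(707 + 591)*(-5*14 - 17) + a = (707 + 591)*(-5*14 - 17) + (3 - 3*I*√115) = 1298*(-70 - 17) + (3 - 3*I*√115) = 1298*(-87) + (3 - 3*I*√115) = -112926 + (3 - 3*I*√115) = -112923 - 3*I*√115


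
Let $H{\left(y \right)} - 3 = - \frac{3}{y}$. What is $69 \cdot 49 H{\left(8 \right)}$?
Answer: $\frac{71001}{8} \approx 8875.1$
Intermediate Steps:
$H{\left(y \right)} = 3 - \frac{3}{y}$
$69 \cdot 49 H{\left(8 \right)} = 69 \cdot 49 \left(3 - \frac{3}{8}\right) = 3381 \left(3 - \frac{3}{8}\right) = 3381 \cdot \frac{21}{8} = \frac{71001}{8}$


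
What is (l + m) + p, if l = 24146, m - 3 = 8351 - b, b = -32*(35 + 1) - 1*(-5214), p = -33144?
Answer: -4706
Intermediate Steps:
b = 4062 (b = -32*36 + 5214 = -1152 + 5214 = 4062)
m = 4292 (m = 3 + (8351 - 1*4062) = 3 + (8351 - 4062) = 3 + 4289 = 4292)
(l + m) + p = (24146 + 4292) - 33144 = 28438 - 33144 = -4706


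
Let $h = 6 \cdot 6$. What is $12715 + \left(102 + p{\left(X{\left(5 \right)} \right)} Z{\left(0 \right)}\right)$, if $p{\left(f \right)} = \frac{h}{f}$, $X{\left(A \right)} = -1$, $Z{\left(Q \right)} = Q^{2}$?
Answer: $12817$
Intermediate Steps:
$h = 36$
$p{\left(f \right)} = \frac{36}{f}$
$12715 + \left(102 + p{\left(X{\left(5 \right)} \right)} Z{\left(0 \right)}\right) = 12715 + \left(102 + \frac{36}{-1} \cdot 0^{2}\right) = 12715 + \left(102 + 36 \left(-1\right) 0\right) = 12715 + \left(102 - 0\right) = 12715 + \left(102 + 0\right) = 12715 + 102 = 12817$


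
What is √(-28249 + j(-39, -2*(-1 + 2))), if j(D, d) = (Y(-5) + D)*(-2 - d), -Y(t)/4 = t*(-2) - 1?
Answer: I*√28249 ≈ 168.07*I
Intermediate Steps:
Y(t) = 4 + 8*t (Y(t) = -4*(t*(-2) - 1) = -4*(-2*t - 1) = -4*(-1 - 2*t) = 4 + 8*t)
j(D, d) = (-36 + D)*(-2 - d) (j(D, d) = ((4 + 8*(-5)) + D)*(-2 - d) = ((4 - 40) + D)*(-2 - d) = (-36 + D)*(-2 - d))
√(-28249 + j(-39, -2*(-1 + 2))) = √(-28249 + (72 - 2*(-39) + 36*(-2*(-1 + 2)) - 1*(-39)*(-2*(-1 + 2)))) = √(-28249 + (72 + 78 + 36*(-2*1) - 1*(-39)*(-2*1))) = √(-28249 + (72 + 78 + 36*(-2) - 1*(-39)*(-2))) = √(-28249 + (72 + 78 - 72 - 78)) = √(-28249 + 0) = √(-28249) = I*√28249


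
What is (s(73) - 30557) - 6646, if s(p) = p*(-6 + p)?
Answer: -32312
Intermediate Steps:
(s(73) - 30557) - 6646 = (73*(-6 + 73) - 30557) - 6646 = (73*67 - 30557) - 6646 = (4891 - 30557) - 6646 = -25666 - 6646 = -32312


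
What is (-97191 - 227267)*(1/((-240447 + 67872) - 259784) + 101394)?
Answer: -14223787218847810/432359 ≈ -3.2898e+10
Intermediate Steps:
(-97191 - 227267)*(1/((-240447 + 67872) - 259784) + 101394) = -324458*(1/(-172575 - 259784) + 101394) = -324458*(1/(-432359) + 101394) = -324458*(-1/432359 + 101394) = -324458*43838608445/432359 = -14223787218847810/432359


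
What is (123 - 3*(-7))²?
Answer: 20736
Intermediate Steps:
(123 - 3*(-7))² = (123 + 21)² = 144² = 20736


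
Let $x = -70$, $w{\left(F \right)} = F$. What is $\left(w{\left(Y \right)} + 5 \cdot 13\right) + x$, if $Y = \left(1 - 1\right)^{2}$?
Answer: $-5$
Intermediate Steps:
$Y = 0$ ($Y = 0^{2} = 0$)
$\left(w{\left(Y \right)} + 5 \cdot 13\right) + x = \left(0 + 5 \cdot 13\right) - 70 = \left(0 + 65\right) - 70 = 65 - 70 = -5$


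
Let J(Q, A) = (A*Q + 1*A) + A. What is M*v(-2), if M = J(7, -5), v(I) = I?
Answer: 90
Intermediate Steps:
J(Q, A) = 2*A + A*Q (J(Q, A) = (A*Q + A) + A = (A + A*Q) + A = 2*A + A*Q)
M = -45 (M = -5*(2 + 7) = -5*9 = -45)
M*v(-2) = -45*(-2) = 90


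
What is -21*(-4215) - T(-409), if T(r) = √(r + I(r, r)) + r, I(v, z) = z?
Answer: 88924 - I*√818 ≈ 88924.0 - 28.601*I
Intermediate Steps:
T(r) = r + √2*√r (T(r) = √(r + r) + r = √(2*r) + r = √2*√r + r = r + √2*√r)
-21*(-4215) - T(-409) = -21*(-4215) - (-409 + √2*√(-409)) = 88515 - (-409 + √2*(I*√409)) = 88515 - (-409 + I*√818) = 88515 + (409 - I*√818) = 88924 - I*√818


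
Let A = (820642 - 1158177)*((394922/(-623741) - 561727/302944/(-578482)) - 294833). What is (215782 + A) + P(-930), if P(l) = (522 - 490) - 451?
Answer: 10878105700622001835452983619/109309145087380928 ≈ 9.9517e+10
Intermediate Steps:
P(l) = -419 (P(l) = 32 - 451 = -419)
A = 10878082159476588381834186755/109309145087380928 (A = -337535*((394922*(-1/623741) - 561727*1/302944*(-1/578482)) - 294833) = -337535*((-394922/623741 - 561727/302944*(-1/578482)) - 294833) = -337535*((-394922/623741 + 561727/175247651008) - 294833) = -337535*(-69208802459220669/109309145087380928 - 294833) = -337535*(-32228012382350240365693/109309145087380928) = 10878082159476588381834186755/109309145087380928 ≈ 9.9517e+10)
(215782 + A) + P(-930) = (215782 + 10878082159476588381834186755/109309145087380928) - 419 = 10878105746422533627065592451/109309145087380928 - 419 = 10878105700622001835452983619/109309145087380928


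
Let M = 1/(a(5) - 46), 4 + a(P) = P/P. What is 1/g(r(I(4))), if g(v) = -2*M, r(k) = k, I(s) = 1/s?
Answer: 49/2 ≈ 24.500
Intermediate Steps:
a(P) = -3 (a(P) = -4 + P/P = -4 + 1 = -3)
I(s) = 1/s
M = -1/49 (M = 1/(-3 - 46) = 1/(-49) = -1/49 ≈ -0.020408)
g(v) = 2/49 (g(v) = -2*(-1/49) = 2/49)
1/g(r(I(4))) = 1/(2/49) = 49/2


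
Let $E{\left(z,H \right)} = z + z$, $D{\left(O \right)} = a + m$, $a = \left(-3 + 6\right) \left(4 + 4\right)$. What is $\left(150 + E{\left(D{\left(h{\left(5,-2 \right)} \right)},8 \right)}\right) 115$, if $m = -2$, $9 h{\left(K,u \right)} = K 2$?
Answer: $22310$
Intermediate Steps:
$h{\left(K,u \right)} = \frac{2 K}{9}$ ($h{\left(K,u \right)} = \frac{K 2}{9} = \frac{2 K}{9}$)
$a = 24$ ($a = 3 \cdot 8 = 24$)
$D{\left(O \right)} = 22$ ($D{\left(O \right)} = 24 - 2 = 22$)
$E{\left(z,H \right)} = 2 z$
$\left(150 + E{\left(D{\left(h{\left(5,-2 \right)} \right)},8 \right)}\right) 115 = \left(150 + 2 \cdot 22\right) 115 = \left(150 + 44\right) 115 = 194 \cdot 115 = 22310$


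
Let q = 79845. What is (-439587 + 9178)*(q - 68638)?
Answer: -4823593663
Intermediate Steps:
(-439587 + 9178)*(q - 68638) = (-439587 + 9178)*(79845 - 68638) = -430409*11207 = -4823593663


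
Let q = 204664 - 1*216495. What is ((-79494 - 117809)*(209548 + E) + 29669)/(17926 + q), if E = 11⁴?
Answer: -44233132598/6095 ≈ -7.2573e+6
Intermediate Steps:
E = 14641
q = -11831 (q = 204664 - 216495 = -11831)
((-79494 - 117809)*(209548 + E) + 29669)/(17926 + q) = ((-79494 - 117809)*(209548 + 14641) + 29669)/(17926 - 11831) = (-197303*224189 + 29669)/6095 = (-44233162267 + 29669)*(1/6095) = -44233132598*1/6095 = -44233132598/6095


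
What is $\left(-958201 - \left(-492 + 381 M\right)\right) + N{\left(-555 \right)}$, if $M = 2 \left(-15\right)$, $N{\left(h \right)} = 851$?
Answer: $-945428$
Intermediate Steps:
$M = -30$
$\left(-958201 - \left(-492 + 381 M\right)\right) + N{\left(-555 \right)} = \left(-958201 + \left(\left(-381\right) \left(-30\right) + 492\right)\right) + 851 = \left(-958201 + \left(11430 + 492\right)\right) + 851 = \left(-958201 + 11922\right) + 851 = -946279 + 851 = -945428$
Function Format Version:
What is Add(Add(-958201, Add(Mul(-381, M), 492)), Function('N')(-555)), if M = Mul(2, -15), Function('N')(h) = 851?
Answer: -945428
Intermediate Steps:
M = -30
Add(Add(-958201, Add(Mul(-381, M), 492)), Function('N')(-555)) = Add(Add(-958201, Add(Mul(-381, -30), 492)), 851) = Add(Add(-958201, Add(11430, 492)), 851) = Add(Add(-958201, 11922), 851) = Add(-946279, 851) = -945428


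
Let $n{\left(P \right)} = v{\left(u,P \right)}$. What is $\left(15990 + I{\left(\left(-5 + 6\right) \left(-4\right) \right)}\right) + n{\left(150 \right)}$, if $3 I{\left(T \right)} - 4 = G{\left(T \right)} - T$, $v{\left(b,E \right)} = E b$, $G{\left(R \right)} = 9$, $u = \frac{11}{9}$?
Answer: $16179$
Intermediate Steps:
$u = \frac{11}{9}$ ($u = 11 \cdot \frac{1}{9} = \frac{11}{9} \approx 1.2222$)
$I{\left(T \right)} = \frac{13}{3} - \frac{T}{3}$ ($I{\left(T \right)} = \frac{4}{3} + \frac{9 - T}{3} = \frac{4}{3} - \left(-3 + \frac{T}{3}\right) = \frac{13}{3} - \frac{T}{3}$)
$n{\left(P \right)} = \frac{11 P}{9}$ ($n{\left(P \right)} = P \frac{11}{9} = \frac{11 P}{9}$)
$\left(15990 + I{\left(\left(-5 + 6\right) \left(-4\right) \right)}\right) + n{\left(150 \right)} = \left(15990 + \left(\frac{13}{3} - \frac{\left(-5 + 6\right) \left(-4\right)}{3}\right)\right) + \frac{11}{9} \cdot 150 = \left(15990 + \left(\frac{13}{3} - \frac{1 \left(-4\right)}{3}\right)\right) + \frac{550}{3} = \left(15990 + \left(\frac{13}{3} - - \frac{4}{3}\right)\right) + \frac{550}{3} = \left(15990 + \left(\frac{13}{3} + \frac{4}{3}\right)\right) + \frac{550}{3} = \left(15990 + \frac{17}{3}\right) + \frac{550}{3} = \frac{47987}{3} + \frac{550}{3} = 16179$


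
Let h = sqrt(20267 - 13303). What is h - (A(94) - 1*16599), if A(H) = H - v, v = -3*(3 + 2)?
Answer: 16490 + 2*sqrt(1741) ≈ 16573.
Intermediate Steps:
v = -15 (v = -3*5 = -15)
A(H) = 15 + H (A(H) = H - 1*(-15) = H + 15 = 15 + H)
h = 2*sqrt(1741) (h = sqrt(6964) = 2*sqrt(1741) ≈ 83.451)
h - (A(94) - 1*16599) = 2*sqrt(1741) - ((15 + 94) - 1*16599) = 2*sqrt(1741) - (109 - 16599) = 2*sqrt(1741) - 1*(-16490) = 2*sqrt(1741) + 16490 = 16490 + 2*sqrt(1741)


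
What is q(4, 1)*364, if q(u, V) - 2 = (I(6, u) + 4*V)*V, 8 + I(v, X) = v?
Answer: 1456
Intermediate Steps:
I(v, X) = -8 + v
q(u, V) = 2 + V*(-2 + 4*V) (q(u, V) = 2 + ((-8 + 6) + 4*V)*V = 2 + (-2 + 4*V)*V = 2 + V*(-2 + 4*V))
q(4, 1)*364 = (2 - 2*1 + 4*1**2)*364 = (2 - 2 + 4*1)*364 = (2 - 2 + 4)*364 = 4*364 = 1456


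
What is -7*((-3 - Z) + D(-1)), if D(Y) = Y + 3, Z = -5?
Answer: -28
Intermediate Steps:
D(Y) = 3 + Y
-7*((-3 - Z) + D(-1)) = -7*((-3 - 1*(-5)) + (3 - 1)) = -7*((-3 + 5) + 2) = -7*(2 + 2) = -7*4 = -28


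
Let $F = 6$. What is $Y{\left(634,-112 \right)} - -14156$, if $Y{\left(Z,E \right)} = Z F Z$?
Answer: $2425892$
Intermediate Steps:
$Y{\left(Z,E \right)} = 6 Z^{2}$ ($Y{\left(Z,E \right)} = Z 6 Z = 6 Z Z = 6 Z^{2}$)
$Y{\left(634,-112 \right)} - -14156 = 6 \cdot 634^{2} - -14156 = 6 \cdot 401956 + 14156 = 2411736 + 14156 = 2425892$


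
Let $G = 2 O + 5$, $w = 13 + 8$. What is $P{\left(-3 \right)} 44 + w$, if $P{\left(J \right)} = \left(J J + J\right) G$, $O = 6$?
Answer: $4509$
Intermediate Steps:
$w = 21$
$G = 17$ ($G = 2 \cdot 6 + 5 = 12 + 5 = 17$)
$P{\left(J \right)} = 17 J + 17 J^{2}$ ($P{\left(J \right)} = \left(J J + J\right) 17 = \left(J^{2} + J\right) 17 = \left(J + J^{2}\right) 17 = 17 J + 17 J^{2}$)
$P{\left(-3 \right)} 44 + w = 17 \left(-3\right) \left(1 - 3\right) 44 + 21 = 17 \left(-3\right) \left(-2\right) 44 + 21 = 102 \cdot 44 + 21 = 4488 + 21 = 4509$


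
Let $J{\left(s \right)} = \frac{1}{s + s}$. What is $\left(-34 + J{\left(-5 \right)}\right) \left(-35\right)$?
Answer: $\frac{2387}{2} \approx 1193.5$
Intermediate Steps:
$J{\left(s \right)} = \frac{1}{2 s}$
$\left(-34 + J{\left(-5 \right)}\right) \left(-35\right) = \left(-34 + \frac{1}{2 \left(-5\right)}\right) \left(-35\right) = \left(-34 + \frac{1}{2} \left(- \frac{1}{5}\right)\right) \left(-35\right) = \left(-34 - \frac{1}{10}\right) \left(-35\right) = \left(- \frac{341}{10}\right) \left(-35\right) = \frac{2387}{2}$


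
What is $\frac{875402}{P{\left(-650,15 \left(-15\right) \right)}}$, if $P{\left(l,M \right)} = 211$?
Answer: $\frac{875402}{211} \approx 4148.8$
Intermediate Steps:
$\frac{875402}{P{\left(-650,15 \left(-15\right) \right)}} = \frac{875402}{211}$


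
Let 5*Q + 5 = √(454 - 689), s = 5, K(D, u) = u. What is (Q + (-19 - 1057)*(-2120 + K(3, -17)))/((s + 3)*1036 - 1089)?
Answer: 2299411/7199 + I*√235/35995 ≈ 319.41 + 0.00042588*I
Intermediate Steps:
Q = -1 + I*√235/5 (Q = -1 + √(454 - 689)/5 = -1 + √(-235)/5 = -1 + (I*√235)/5 = -1 + I*√235/5 ≈ -1.0 + 3.0659*I)
(Q + (-19 - 1057)*(-2120 + K(3, -17)))/((s + 3)*1036 - 1089) = ((-1 + I*√235/5) + (-19 - 1057)*(-2120 - 17))/((5 + 3)*1036 - 1089) = ((-1 + I*√235/5) - 1076*(-2137))/(8*1036 - 1089) = ((-1 + I*√235/5) + 2299412)/(8288 - 1089) = (2299411 + I*√235/5)/7199 = (2299411 + I*√235/5)*(1/7199) = 2299411/7199 + I*√235/35995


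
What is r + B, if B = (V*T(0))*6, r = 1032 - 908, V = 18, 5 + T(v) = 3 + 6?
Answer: 556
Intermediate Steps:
T(v) = 4 (T(v) = -5 + (3 + 6) = -5 + 9 = 4)
r = 124
B = 432 (B = (18*4)*6 = 72*6 = 432)
r + B = 124 + 432 = 556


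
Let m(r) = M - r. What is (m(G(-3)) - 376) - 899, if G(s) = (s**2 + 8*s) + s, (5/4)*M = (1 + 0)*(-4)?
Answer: -6301/5 ≈ -1260.2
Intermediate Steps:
M = -16/5 (M = 4*((1 + 0)*(-4))/5 = 4*(1*(-4))/5 = (4/5)*(-4) = -16/5 ≈ -3.2000)
G(s) = s**2 + 9*s
m(r) = -16/5 - r
(m(G(-3)) - 376) - 899 = ((-16/5 - (-3)*(9 - 3)) - 376) - 899 = ((-16/5 - (-3)*6) - 376) - 899 = ((-16/5 - 1*(-18)) - 376) - 899 = ((-16/5 + 18) - 376) - 899 = (74/5 - 376) - 899 = -1806/5 - 899 = -6301/5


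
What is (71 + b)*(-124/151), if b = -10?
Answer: -7564/151 ≈ -50.093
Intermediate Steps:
(71 + b)*(-124/151) = (71 - 10)*(-124/151) = 61*(-124*1/151) = 61*(-124/151) = -7564/151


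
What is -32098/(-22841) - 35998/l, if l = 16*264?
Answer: -343324183/48240192 ≈ -7.1170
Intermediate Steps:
l = 4224
-32098/(-22841) - 35998/l = -32098/(-22841) - 35998/4224 = -32098*(-1/22841) - 35998*1/4224 = 32098/22841 - 17999/2112 = -343324183/48240192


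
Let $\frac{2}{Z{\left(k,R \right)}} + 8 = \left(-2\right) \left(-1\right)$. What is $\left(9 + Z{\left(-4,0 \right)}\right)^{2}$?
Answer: $\frac{676}{9} \approx 75.111$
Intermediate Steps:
$Z{\left(k,R \right)} = - \frac{1}{3}$ ($Z{\left(k,R \right)} = \frac{2}{-8 - -2} = \frac{2}{-8 + 2} = \frac{2}{-6} = 2 \left(- \frac{1}{6}\right) = - \frac{1}{3}$)
$\left(9 + Z{\left(-4,0 \right)}\right)^{2} = \left(9 - \frac{1}{3}\right)^{2} = \left(\frac{26}{3}\right)^{2} = \frac{676}{9}$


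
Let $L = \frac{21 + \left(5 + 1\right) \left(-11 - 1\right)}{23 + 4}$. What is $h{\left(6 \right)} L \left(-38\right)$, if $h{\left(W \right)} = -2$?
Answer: $- \frac{1292}{9} \approx -143.56$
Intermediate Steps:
$L = - \frac{17}{9}$ ($L = \frac{21 + 6 \left(-12\right)}{27} = \left(21 - 72\right) \frac{1}{27} = \left(-51\right) \frac{1}{27} = - \frac{17}{9} \approx -1.8889$)
$h{\left(6 \right)} L \left(-38\right) = \left(-2\right) \left(- \frac{17}{9}\right) \left(-38\right) = \frac{34}{9} \left(-38\right) = - \frac{1292}{9}$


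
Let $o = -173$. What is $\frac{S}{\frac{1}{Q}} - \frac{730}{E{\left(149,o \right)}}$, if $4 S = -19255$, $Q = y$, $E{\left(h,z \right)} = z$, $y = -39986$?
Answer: $\frac{66598983655}{346} \approx 1.9248 \cdot 10^{8}$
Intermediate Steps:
$Q = -39986$
$S = - \frac{19255}{4}$ ($S = \frac{1}{4} \left(-19255\right) = - \frac{19255}{4} \approx -4813.8$)
$\frac{S}{\frac{1}{Q}} - \frac{730}{E{\left(149,o \right)}} = - \frac{19255}{4 \frac{1}{-39986}} - \frac{730}{-173} = - \frac{19255}{4 \left(- \frac{1}{39986}\right)} - - \frac{730}{173} = \left(- \frac{19255}{4}\right) \left(-39986\right) + \frac{730}{173} = \frac{384965215}{2} + \frac{730}{173} = \frac{66598983655}{346}$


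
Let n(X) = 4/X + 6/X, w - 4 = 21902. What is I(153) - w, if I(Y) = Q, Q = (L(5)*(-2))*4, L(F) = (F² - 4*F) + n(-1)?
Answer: -21866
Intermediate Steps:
w = 21906 (w = 4 + 21902 = 21906)
n(X) = 10/X
L(F) = -10 + F² - 4*F (L(F) = (F² - 4*F) + 10/(-1) = (F² - 4*F) + 10*(-1) = (F² - 4*F) - 10 = -10 + F² - 4*F)
Q = 40 (Q = ((-10 + 5² - 4*5)*(-2))*4 = ((-10 + 25 - 20)*(-2))*4 = -5*(-2)*4 = 10*4 = 40)
I(Y) = 40
I(153) - w = 40 - 1*21906 = 40 - 21906 = -21866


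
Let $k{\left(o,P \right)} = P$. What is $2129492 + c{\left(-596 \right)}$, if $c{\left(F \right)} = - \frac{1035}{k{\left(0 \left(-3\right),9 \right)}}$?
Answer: $2129377$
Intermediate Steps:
$c{\left(F \right)} = -115$ ($c{\left(F \right)} = - \frac{1035}{9} = \left(-1035\right) \frac{1}{9} = -115$)
$2129492 + c{\left(-596 \right)} = 2129492 - 115 = 2129377$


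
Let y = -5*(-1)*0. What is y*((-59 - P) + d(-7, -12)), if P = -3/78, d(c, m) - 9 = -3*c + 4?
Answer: 0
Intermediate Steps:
d(c, m) = 13 - 3*c (d(c, m) = 9 + (-3*c + 4) = 9 + (4 - 3*c) = 13 - 3*c)
P = -1/26 (P = -3/78 = -1*1/26 = -1/26 ≈ -0.038462)
y = 0 (y = 5*0 = 0)
y*((-59 - P) + d(-7, -12)) = 0*((-59 - 1*(-1/26)) + (13 - 3*(-7))) = 0*((-59 + 1/26) + (13 + 21)) = 0*(-1533/26 + 34) = 0*(-649/26) = 0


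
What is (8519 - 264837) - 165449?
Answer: -421767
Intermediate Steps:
(8519 - 264837) - 165449 = -256318 - 165449 = -421767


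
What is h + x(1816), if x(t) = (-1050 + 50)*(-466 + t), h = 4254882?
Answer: 2904882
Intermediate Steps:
x(t) = 466000 - 1000*t (x(t) = -1000*(-466 + t) = 466000 - 1000*t)
h + x(1816) = 4254882 + (466000 - 1000*1816) = 4254882 + (466000 - 1816000) = 4254882 - 1350000 = 2904882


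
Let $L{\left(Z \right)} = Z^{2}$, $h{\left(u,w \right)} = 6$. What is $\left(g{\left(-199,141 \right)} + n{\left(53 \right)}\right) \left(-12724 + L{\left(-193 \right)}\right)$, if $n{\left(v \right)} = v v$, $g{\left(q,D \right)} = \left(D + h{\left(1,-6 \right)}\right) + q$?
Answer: $67615425$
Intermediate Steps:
$g{\left(q,D \right)} = 6 + D + q$ ($g{\left(q,D \right)} = \left(D + 6\right) + q = \left(6 + D\right) + q = 6 + D + q$)
$n{\left(v \right)} = v^{2}$
$\left(g{\left(-199,141 \right)} + n{\left(53 \right)}\right) \left(-12724 + L{\left(-193 \right)}\right) = \left(\left(6 + 141 - 199\right) + 53^{2}\right) \left(-12724 + \left(-193\right)^{2}\right) = \left(-52 + 2809\right) \left(-12724 + 37249\right) = 2757 \cdot 24525 = 67615425$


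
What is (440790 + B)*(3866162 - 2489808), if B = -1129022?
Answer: -947250866128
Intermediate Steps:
(440790 + B)*(3866162 - 2489808) = (440790 - 1129022)*(3866162 - 2489808) = -688232*1376354 = -947250866128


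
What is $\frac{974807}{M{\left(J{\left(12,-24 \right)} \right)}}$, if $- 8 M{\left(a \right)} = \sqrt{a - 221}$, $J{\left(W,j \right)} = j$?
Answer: $\frac{7798456 i \sqrt{5}}{35} \approx 4.9823 \cdot 10^{5} i$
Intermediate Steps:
$M{\left(a \right)} = - \frac{\sqrt{-221 + a}}{8}$ ($M{\left(a \right)} = - \frac{\sqrt{a - 221}}{8} = - \frac{\sqrt{-221 + a}}{8}$)
$\frac{974807}{M{\left(J{\left(12,-24 \right)} \right)}} = \frac{974807}{\left(- \frac{1}{8}\right) \sqrt{-221 - 24}} = \frac{974807}{\left(- \frac{1}{8}\right) \sqrt{-245}} = \frac{974807}{\left(- \frac{1}{8}\right) 7 i \sqrt{5}} = \frac{974807}{\left(- \frac{7}{8}\right) i \sqrt{5}} = 974807 \frac{8 i \sqrt{5}}{35} = \frac{7798456 i \sqrt{5}}{35}$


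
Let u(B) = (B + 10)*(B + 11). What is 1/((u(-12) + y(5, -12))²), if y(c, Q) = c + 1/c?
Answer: 25/1296 ≈ 0.019290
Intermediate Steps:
u(B) = (10 + B)*(11 + B)
1/((u(-12) + y(5, -12))²) = 1/(((110 + (-12)² + 21*(-12)) + (5 + 1/5))²) = 1/(((110 + 144 - 252) + (5 + ⅕))²) = 1/((2 + 26/5)²) = 1/((36/5)²) = 1/(1296/25) = 25/1296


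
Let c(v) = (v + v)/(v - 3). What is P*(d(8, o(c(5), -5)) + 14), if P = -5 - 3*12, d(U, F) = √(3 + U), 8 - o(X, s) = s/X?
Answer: -574 - 41*√11 ≈ -709.98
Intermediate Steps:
c(v) = 2*v/(-3 + v) (c(v) = (2*v)/(-3 + v) = 2*v/(-3 + v))
o(X, s) = 8 - s/X
P = -41 (P = -5 - 36 = -41)
P*(d(8, o(c(5), -5)) + 14) = -41*(√(3 + 8) + 14) = -41*(√11 + 14) = -41*(14 + √11) = -574 - 41*√11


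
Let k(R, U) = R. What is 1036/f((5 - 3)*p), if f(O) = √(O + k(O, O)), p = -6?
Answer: -259*I*√6/3 ≈ -211.47*I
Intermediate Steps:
f(O) = √2*√O (f(O) = √(O + O) = √(2*O) = √2*√O)
1036/f((5 - 3)*p) = 1036/((√2*√((5 - 3)*(-6)))) = 1036/((√2*√(2*(-6)))) = 1036/((√2*√(-12))) = 1036/((√2*(2*I*√3))) = 1036/((2*I*√6)) = 1036*(-I*√6/12) = -259*I*√6/3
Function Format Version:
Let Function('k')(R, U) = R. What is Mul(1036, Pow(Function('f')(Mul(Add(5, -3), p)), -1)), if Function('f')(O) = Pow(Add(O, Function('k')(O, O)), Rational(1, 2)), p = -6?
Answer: Mul(Rational(-259, 3), I, Pow(6, Rational(1, 2))) ≈ Mul(-211.47, I)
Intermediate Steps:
Function('f')(O) = Mul(Pow(2, Rational(1, 2)), Pow(O, Rational(1, 2))) (Function('f')(O) = Pow(Add(O, O), Rational(1, 2)) = Pow(Mul(2, O), Rational(1, 2)) = Mul(Pow(2, Rational(1, 2)), Pow(O, Rational(1, 2))))
Mul(1036, Pow(Function('f')(Mul(Add(5, -3), p)), -1)) = Mul(1036, Pow(Mul(Pow(2, Rational(1, 2)), Pow(Mul(Add(5, -3), -6), Rational(1, 2))), -1)) = Mul(1036, Pow(Mul(Pow(2, Rational(1, 2)), Pow(Mul(2, -6), Rational(1, 2))), -1)) = Mul(1036, Pow(Mul(Pow(2, Rational(1, 2)), Pow(-12, Rational(1, 2))), -1)) = Mul(1036, Pow(Mul(Pow(2, Rational(1, 2)), Mul(2, I, Pow(3, Rational(1, 2)))), -1)) = Mul(1036, Pow(Mul(2, I, Pow(6, Rational(1, 2))), -1)) = Mul(1036, Mul(Rational(-1, 12), I, Pow(6, Rational(1, 2)))) = Mul(Rational(-259, 3), I, Pow(6, Rational(1, 2)))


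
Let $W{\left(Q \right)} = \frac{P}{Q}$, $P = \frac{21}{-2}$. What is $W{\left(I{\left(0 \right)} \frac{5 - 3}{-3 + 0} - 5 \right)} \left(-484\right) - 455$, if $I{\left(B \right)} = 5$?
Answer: $- \frac{26621}{25} \approx -1064.8$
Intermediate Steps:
$P = - \frac{21}{2}$ ($P = 21 \left(- \frac{1}{2}\right) = - \frac{21}{2} \approx -10.5$)
$W{\left(Q \right)} = - \frac{21}{2 Q}$
$W{\left(I{\left(0 \right)} \frac{5 - 3}{-3 + 0} - 5 \right)} \left(-484\right) - 455 = - \frac{21}{2 \left(5 \frac{5 - 3}{-3 + 0} - 5\right)} \left(-484\right) - 455 = - \frac{21}{2 \left(5 \frac{2}{-3} - 5\right)} \left(-484\right) - 455 = - \frac{21}{2 \left(5 \cdot 2 \left(- \frac{1}{3}\right) - 5\right)} \left(-484\right) - 455 = - \frac{21}{2 \left(5 \left(- \frac{2}{3}\right) - 5\right)} \left(-484\right) - 455 = - \frac{21}{2 \left(- \frac{10}{3} - 5\right)} \left(-484\right) - 455 = - \frac{21}{2 \left(- \frac{25}{3}\right)} \left(-484\right) - 455 = \left(- \frac{21}{2}\right) \left(- \frac{3}{25}\right) \left(-484\right) - 455 = \frac{63}{50} \left(-484\right) - 455 = - \frac{15246}{25} - 455 = - \frac{26621}{25}$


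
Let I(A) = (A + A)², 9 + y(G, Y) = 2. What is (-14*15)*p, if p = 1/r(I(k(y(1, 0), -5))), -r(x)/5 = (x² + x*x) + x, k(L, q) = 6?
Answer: 7/6936 ≈ 0.0010092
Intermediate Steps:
y(G, Y) = -7 (y(G, Y) = -9 + 2 = -7)
I(A) = 4*A² (I(A) = (2*A)² = 4*A²)
r(x) = -10*x² - 5*x (r(x) = -5*((x² + x*x) + x) = -5*((x² + x²) + x) = -5*(2*x² + x) = -5*(x + 2*x²) = -10*x² - 5*x)
p = -1/208080 (p = 1/(-5*4*6²*(1 + 2*(4*6²))) = 1/(-5*4*36*(1 + 2*(4*36))) = 1/(-5*144*(1 + 2*144)) = 1/(-5*144*(1 + 288)) = 1/(-5*144*289) = 1/(-208080) = -1/208080 ≈ -4.8058e-6)
(-14*15)*p = -14*15*(-1/208080) = -210*(-1/208080) = 7/6936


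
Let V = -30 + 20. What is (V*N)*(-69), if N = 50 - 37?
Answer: 8970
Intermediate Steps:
N = 13
V = -10
(V*N)*(-69) = -10*13*(-69) = -130*(-69) = 8970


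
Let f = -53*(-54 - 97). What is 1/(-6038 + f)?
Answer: 1/1965 ≈ 0.00050891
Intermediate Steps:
f = 8003 (f = -53*(-151) = 8003)
1/(-6038 + f) = 1/(-6038 + 8003) = 1/1965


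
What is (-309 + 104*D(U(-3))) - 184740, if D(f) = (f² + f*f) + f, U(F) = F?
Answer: -183489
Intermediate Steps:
D(f) = f + 2*f² (D(f) = (f² + f²) + f = 2*f² + f = f + 2*f²)
(-309 + 104*D(U(-3))) - 184740 = (-309 + 104*(-3*(1 + 2*(-3)))) - 184740 = (-309 + 104*(-3*(1 - 6))) - 184740 = (-309 + 104*(-3*(-5))) - 184740 = (-309 + 104*15) - 184740 = (-309 + 1560) - 184740 = 1251 - 184740 = -183489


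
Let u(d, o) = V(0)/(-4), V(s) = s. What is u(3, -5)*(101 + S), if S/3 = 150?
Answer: 0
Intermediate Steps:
S = 450 (S = 3*150 = 450)
u(d, o) = 0 (u(d, o) = 0/(-4) = 0*(-¼) = 0)
u(3, -5)*(101 + S) = 0*(101 + 450) = 0*551 = 0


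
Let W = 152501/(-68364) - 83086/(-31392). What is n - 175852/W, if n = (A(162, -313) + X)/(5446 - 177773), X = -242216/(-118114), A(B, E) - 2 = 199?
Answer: -53344049023103213318677/126193394508336719 ≈ -4.2272e+5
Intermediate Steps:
W = 12399721/29806704 (W = 152501*(-1/68364) - 83086*(-1/31392) = -152501/68364 + 41543/15696 = 12399721/29806704 ≈ 0.41600)
A(B, E) = 201 (A(B, E) = 2 + 199 = 201)
X = 121108/59057 (X = -242216*(-1/118114) = 121108/59057 ≈ 2.0507)
n = -11991565/10177115639 (n = (201 + 121108/59057)/(5446 - 177773) = (11991565/59057)/(-172327) = (11991565/59057)*(-1/172327) = -11991565/10177115639 ≈ -0.0011783)
n - 175852/W = -11991565/10177115639 - 175852/12399721/29806704 = -11991565/10177115639 - 175852*29806704/12399721 = -11991565/10177115639 - 5241568511808/12399721 = -53344049023103213318677/126193394508336719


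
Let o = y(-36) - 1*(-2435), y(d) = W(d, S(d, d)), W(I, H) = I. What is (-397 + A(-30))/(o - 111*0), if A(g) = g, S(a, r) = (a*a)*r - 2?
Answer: -427/2399 ≈ -0.17799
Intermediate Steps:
S(a, r) = -2 + r*a² (S(a, r) = a²*r - 2 = r*a² - 2 = -2 + r*a²)
y(d) = d
o = 2399 (o = -36 - 1*(-2435) = -36 + 2435 = 2399)
(-397 + A(-30))/(o - 111*0) = (-397 - 30)/(2399 - 111*0) = -427/(2399 + 0) = -427/2399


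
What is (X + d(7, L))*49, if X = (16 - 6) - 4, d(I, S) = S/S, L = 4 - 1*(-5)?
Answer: 343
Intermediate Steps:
L = 9 (L = 4 + 5 = 9)
d(I, S) = 1
X = 6 (X = 10 - 4 = 6)
(X + d(7, L))*49 = (6 + 1)*49 = 7*49 = 343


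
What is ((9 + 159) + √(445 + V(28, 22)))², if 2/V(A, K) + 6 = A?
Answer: 315360/11 + 4032*√374/11 ≈ 35758.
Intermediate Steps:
V(A, K) = 2/(-6 + A)
((9 + 159) + √(445 + V(28, 22)))² = ((9 + 159) + √(445 + 2/(-6 + 28)))² = (168 + √(445 + 2/22))² = (168 + √(445 + 2*(1/22)))² = (168 + √(445 + 1/11))² = (168 + √(4896/11))² = (168 + 12*√374/11)²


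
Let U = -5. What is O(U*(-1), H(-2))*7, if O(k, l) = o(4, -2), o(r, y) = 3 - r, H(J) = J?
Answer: -7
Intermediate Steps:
O(k, l) = -1 (O(k, l) = 3 - 1*4 = 3 - 4 = -1)
O(U*(-1), H(-2))*7 = -1*7 = -7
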